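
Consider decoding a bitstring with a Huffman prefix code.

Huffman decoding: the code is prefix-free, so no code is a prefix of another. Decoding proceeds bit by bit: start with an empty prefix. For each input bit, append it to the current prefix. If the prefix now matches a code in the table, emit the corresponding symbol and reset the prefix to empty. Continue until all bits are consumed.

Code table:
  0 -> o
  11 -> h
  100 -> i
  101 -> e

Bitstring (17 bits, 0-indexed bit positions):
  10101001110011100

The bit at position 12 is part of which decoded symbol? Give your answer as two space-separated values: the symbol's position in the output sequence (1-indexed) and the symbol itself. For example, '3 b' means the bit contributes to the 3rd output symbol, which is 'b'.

Bit 0: prefix='1' (no match yet)
Bit 1: prefix='10' (no match yet)
Bit 2: prefix='101' -> emit 'e', reset
Bit 3: prefix='0' -> emit 'o', reset
Bit 4: prefix='1' (no match yet)
Bit 5: prefix='10' (no match yet)
Bit 6: prefix='100' -> emit 'i', reset
Bit 7: prefix='1' (no match yet)
Bit 8: prefix='11' -> emit 'h', reset
Bit 9: prefix='1' (no match yet)
Bit 10: prefix='10' (no match yet)
Bit 11: prefix='100' -> emit 'i', reset
Bit 12: prefix='1' (no match yet)
Bit 13: prefix='11' -> emit 'h', reset
Bit 14: prefix='1' (no match yet)
Bit 15: prefix='10' (no match yet)
Bit 16: prefix='100' -> emit 'i', reset

Answer: 6 h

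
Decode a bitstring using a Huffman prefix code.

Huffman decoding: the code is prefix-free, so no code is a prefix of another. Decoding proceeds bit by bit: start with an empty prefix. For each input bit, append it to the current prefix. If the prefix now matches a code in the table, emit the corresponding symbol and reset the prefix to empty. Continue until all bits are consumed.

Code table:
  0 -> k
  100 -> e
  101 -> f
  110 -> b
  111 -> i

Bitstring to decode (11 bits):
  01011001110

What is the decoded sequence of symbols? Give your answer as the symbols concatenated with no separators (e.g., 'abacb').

Bit 0: prefix='0' -> emit 'k', reset
Bit 1: prefix='1' (no match yet)
Bit 2: prefix='10' (no match yet)
Bit 3: prefix='101' -> emit 'f', reset
Bit 4: prefix='1' (no match yet)
Bit 5: prefix='10' (no match yet)
Bit 6: prefix='100' -> emit 'e', reset
Bit 7: prefix='1' (no match yet)
Bit 8: prefix='11' (no match yet)
Bit 9: prefix='111' -> emit 'i', reset
Bit 10: prefix='0' -> emit 'k', reset

Answer: kfeik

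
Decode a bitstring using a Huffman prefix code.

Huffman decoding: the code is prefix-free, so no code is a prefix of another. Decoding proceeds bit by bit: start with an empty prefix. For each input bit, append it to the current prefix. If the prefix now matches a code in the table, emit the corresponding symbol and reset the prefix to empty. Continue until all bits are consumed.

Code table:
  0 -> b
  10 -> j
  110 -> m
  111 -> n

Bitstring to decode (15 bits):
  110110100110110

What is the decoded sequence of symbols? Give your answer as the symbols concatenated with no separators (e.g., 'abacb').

Answer: mmjbmm

Derivation:
Bit 0: prefix='1' (no match yet)
Bit 1: prefix='11' (no match yet)
Bit 2: prefix='110' -> emit 'm', reset
Bit 3: prefix='1' (no match yet)
Bit 4: prefix='11' (no match yet)
Bit 5: prefix='110' -> emit 'm', reset
Bit 6: prefix='1' (no match yet)
Bit 7: prefix='10' -> emit 'j', reset
Bit 8: prefix='0' -> emit 'b', reset
Bit 9: prefix='1' (no match yet)
Bit 10: prefix='11' (no match yet)
Bit 11: prefix='110' -> emit 'm', reset
Bit 12: prefix='1' (no match yet)
Bit 13: prefix='11' (no match yet)
Bit 14: prefix='110' -> emit 'm', reset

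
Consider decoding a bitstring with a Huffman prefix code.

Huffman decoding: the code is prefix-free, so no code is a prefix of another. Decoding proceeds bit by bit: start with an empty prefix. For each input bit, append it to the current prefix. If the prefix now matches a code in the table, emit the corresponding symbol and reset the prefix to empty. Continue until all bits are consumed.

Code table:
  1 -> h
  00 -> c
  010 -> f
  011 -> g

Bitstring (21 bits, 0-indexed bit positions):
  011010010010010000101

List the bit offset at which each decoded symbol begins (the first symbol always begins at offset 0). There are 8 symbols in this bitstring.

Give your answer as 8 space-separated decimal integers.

Answer: 0 3 6 9 12 15 17 20

Derivation:
Bit 0: prefix='0' (no match yet)
Bit 1: prefix='01' (no match yet)
Bit 2: prefix='011' -> emit 'g', reset
Bit 3: prefix='0' (no match yet)
Bit 4: prefix='01' (no match yet)
Bit 5: prefix='010' -> emit 'f', reset
Bit 6: prefix='0' (no match yet)
Bit 7: prefix='01' (no match yet)
Bit 8: prefix='010' -> emit 'f', reset
Bit 9: prefix='0' (no match yet)
Bit 10: prefix='01' (no match yet)
Bit 11: prefix='010' -> emit 'f', reset
Bit 12: prefix='0' (no match yet)
Bit 13: prefix='01' (no match yet)
Bit 14: prefix='010' -> emit 'f', reset
Bit 15: prefix='0' (no match yet)
Bit 16: prefix='00' -> emit 'c', reset
Bit 17: prefix='0' (no match yet)
Bit 18: prefix='01' (no match yet)
Bit 19: prefix='010' -> emit 'f', reset
Bit 20: prefix='1' -> emit 'h', reset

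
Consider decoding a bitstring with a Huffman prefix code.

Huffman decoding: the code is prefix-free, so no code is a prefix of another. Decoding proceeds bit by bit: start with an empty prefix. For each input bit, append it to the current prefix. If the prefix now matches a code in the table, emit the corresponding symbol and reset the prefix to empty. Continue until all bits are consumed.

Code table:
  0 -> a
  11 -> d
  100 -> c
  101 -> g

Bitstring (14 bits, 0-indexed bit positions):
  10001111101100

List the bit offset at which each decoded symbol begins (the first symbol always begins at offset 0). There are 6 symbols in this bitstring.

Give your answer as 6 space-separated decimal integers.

Answer: 0 3 4 6 8 11

Derivation:
Bit 0: prefix='1' (no match yet)
Bit 1: prefix='10' (no match yet)
Bit 2: prefix='100' -> emit 'c', reset
Bit 3: prefix='0' -> emit 'a', reset
Bit 4: prefix='1' (no match yet)
Bit 5: prefix='11' -> emit 'd', reset
Bit 6: prefix='1' (no match yet)
Bit 7: prefix='11' -> emit 'd', reset
Bit 8: prefix='1' (no match yet)
Bit 9: prefix='10' (no match yet)
Bit 10: prefix='101' -> emit 'g', reset
Bit 11: prefix='1' (no match yet)
Bit 12: prefix='10' (no match yet)
Bit 13: prefix='100' -> emit 'c', reset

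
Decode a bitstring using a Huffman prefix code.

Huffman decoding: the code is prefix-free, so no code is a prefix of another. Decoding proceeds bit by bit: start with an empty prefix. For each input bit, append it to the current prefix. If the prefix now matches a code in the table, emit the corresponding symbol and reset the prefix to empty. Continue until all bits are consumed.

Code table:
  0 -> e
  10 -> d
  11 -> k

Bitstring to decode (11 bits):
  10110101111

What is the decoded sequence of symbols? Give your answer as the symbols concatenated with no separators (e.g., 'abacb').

Bit 0: prefix='1' (no match yet)
Bit 1: prefix='10' -> emit 'd', reset
Bit 2: prefix='1' (no match yet)
Bit 3: prefix='11' -> emit 'k', reset
Bit 4: prefix='0' -> emit 'e', reset
Bit 5: prefix='1' (no match yet)
Bit 6: prefix='10' -> emit 'd', reset
Bit 7: prefix='1' (no match yet)
Bit 8: prefix='11' -> emit 'k', reset
Bit 9: prefix='1' (no match yet)
Bit 10: prefix='11' -> emit 'k', reset

Answer: dkedkk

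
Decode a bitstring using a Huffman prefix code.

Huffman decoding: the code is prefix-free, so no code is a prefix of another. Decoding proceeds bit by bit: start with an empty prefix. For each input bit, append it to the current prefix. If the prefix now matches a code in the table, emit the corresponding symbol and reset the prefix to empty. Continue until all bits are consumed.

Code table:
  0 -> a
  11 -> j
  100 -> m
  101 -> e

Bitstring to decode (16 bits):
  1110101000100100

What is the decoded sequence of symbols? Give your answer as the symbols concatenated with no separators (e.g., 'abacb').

Bit 0: prefix='1' (no match yet)
Bit 1: prefix='11' -> emit 'j', reset
Bit 2: prefix='1' (no match yet)
Bit 3: prefix='10' (no match yet)
Bit 4: prefix='101' -> emit 'e', reset
Bit 5: prefix='0' -> emit 'a', reset
Bit 6: prefix='1' (no match yet)
Bit 7: prefix='10' (no match yet)
Bit 8: prefix='100' -> emit 'm', reset
Bit 9: prefix='0' -> emit 'a', reset
Bit 10: prefix='1' (no match yet)
Bit 11: prefix='10' (no match yet)
Bit 12: prefix='100' -> emit 'm', reset
Bit 13: prefix='1' (no match yet)
Bit 14: prefix='10' (no match yet)
Bit 15: prefix='100' -> emit 'm', reset

Answer: jeamamm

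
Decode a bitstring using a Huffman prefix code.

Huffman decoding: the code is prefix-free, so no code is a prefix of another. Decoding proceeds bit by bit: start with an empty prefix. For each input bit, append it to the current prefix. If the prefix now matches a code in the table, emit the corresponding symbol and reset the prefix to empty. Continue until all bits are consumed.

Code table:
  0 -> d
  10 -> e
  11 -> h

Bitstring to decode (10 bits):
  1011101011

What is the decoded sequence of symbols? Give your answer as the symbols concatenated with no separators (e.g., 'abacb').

Bit 0: prefix='1' (no match yet)
Bit 1: prefix='10' -> emit 'e', reset
Bit 2: prefix='1' (no match yet)
Bit 3: prefix='11' -> emit 'h', reset
Bit 4: prefix='1' (no match yet)
Bit 5: prefix='10' -> emit 'e', reset
Bit 6: prefix='1' (no match yet)
Bit 7: prefix='10' -> emit 'e', reset
Bit 8: prefix='1' (no match yet)
Bit 9: prefix='11' -> emit 'h', reset

Answer: eheeh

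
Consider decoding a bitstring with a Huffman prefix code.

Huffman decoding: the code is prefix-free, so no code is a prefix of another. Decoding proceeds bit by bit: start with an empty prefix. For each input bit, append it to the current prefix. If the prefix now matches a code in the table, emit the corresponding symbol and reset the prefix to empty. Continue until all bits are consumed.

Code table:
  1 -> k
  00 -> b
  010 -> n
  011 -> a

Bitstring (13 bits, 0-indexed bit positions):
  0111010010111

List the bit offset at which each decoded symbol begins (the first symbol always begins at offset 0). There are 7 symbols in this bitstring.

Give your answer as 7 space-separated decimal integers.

Bit 0: prefix='0' (no match yet)
Bit 1: prefix='01' (no match yet)
Bit 2: prefix='011' -> emit 'a', reset
Bit 3: prefix='1' -> emit 'k', reset
Bit 4: prefix='0' (no match yet)
Bit 5: prefix='01' (no match yet)
Bit 6: prefix='010' -> emit 'n', reset
Bit 7: prefix='0' (no match yet)
Bit 8: prefix='01' (no match yet)
Bit 9: prefix='010' -> emit 'n', reset
Bit 10: prefix='1' -> emit 'k', reset
Bit 11: prefix='1' -> emit 'k', reset
Bit 12: prefix='1' -> emit 'k', reset

Answer: 0 3 4 7 10 11 12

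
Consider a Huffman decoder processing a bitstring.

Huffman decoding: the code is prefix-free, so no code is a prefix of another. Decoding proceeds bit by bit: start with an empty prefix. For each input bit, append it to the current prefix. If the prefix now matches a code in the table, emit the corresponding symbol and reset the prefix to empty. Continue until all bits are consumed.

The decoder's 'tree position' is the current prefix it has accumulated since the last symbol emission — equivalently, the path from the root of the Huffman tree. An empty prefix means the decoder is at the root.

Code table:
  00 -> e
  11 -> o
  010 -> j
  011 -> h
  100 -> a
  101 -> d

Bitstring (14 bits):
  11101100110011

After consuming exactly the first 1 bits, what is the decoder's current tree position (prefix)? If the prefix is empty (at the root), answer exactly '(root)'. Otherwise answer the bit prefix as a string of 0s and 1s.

Answer: 1

Derivation:
Bit 0: prefix='1' (no match yet)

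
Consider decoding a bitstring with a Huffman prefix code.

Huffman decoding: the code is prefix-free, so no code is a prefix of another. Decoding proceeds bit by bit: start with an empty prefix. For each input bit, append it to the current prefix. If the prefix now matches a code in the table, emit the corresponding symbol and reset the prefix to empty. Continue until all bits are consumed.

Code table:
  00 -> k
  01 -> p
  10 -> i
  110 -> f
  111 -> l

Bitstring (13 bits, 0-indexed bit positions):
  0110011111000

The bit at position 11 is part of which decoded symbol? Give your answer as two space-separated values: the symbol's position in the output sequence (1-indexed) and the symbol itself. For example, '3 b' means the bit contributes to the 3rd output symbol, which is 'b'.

Bit 0: prefix='0' (no match yet)
Bit 1: prefix='01' -> emit 'p', reset
Bit 2: prefix='1' (no match yet)
Bit 3: prefix='10' -> emit 'i', reset
Bit 4: prefix='0' (no match yet)
Bit 5: prefix='01' -> emit 'p', reset
Bit 6: prefix='1' (no match yet)
Bit 7: prefix='11' (no match yet)
Bit 8: prefix='111' -> emit 'l', reset
Bit 9: prefix='1' (no match yet)
Bit 10: prefix='10' -> emit 'i', reset
Bit 11: prefix='0' (no match yet)
Bit 12: prefix='00' -> emit 'k', reset

Answer: 6 k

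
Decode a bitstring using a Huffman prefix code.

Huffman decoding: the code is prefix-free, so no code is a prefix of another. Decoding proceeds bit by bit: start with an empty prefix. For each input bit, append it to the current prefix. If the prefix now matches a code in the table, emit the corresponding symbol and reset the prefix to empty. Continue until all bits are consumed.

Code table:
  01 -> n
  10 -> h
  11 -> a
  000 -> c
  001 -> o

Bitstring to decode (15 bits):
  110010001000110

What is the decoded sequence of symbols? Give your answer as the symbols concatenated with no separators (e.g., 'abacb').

Bit 0: prefix='1' (no match yet)
Bit 1: prefix='11' -> emit 'a', reset
Bit 2: prefix='0' (no match yet)
Bit 3: prefix='00' (no match yet)
Bit 4: prefix='001' -> emit 'o', reset
Bit 5: prefix='0' (no match yet)
Bit 6: prefix='00' (no match yet)
Bit 7: prefix='000' -> emit 'c', reset
Bit 8: prefix='1' (no match yet)
Bit 9: prefix='10' -> emit 'h', reset
Bit 10: prefix='0' (no match yet)
Bit 11: prefix='00' (no match yet)
Bit 12: prefix='001' -> emit 'o', reset
Bit 13: prefix='1' (no match yet)
Bit 14: prefix='10' -> emit 'h', reset

Answer: aochoh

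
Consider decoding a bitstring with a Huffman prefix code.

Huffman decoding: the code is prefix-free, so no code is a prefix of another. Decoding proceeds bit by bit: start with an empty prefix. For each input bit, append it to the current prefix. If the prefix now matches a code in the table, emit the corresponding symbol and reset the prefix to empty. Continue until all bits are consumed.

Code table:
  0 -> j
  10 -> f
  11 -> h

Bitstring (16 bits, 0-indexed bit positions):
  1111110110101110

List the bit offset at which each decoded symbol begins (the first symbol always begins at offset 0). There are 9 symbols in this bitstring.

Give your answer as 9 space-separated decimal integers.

Bit 0: prefix='1' (no match yet)
Bit 1: prefix='11' -> emit 'h', reset
Bit 2: prefix='1' (no match yet)
Bit 3: prefix='11' -> emit 'h', reset
Bit 4: prefix='1' (no match yet)
Bit 5: prefix='11' -> emit 'h', reset
Bit 6: prefix='0' -> emit 'j', reset
Bit 7: prefix='1' (no match yet)
Bit 8: prefix='11' -> emit 'h', reset
Bit 9: prefix='0' -> emit 'j', reset
Bit 10: prefix='1' (no match yet)
Bit 11: prefix='10' -> emit 'f', reset
Bit 12: prefix='1' (no match yet)
Bit 13: prefix='11' -> emit 'h', reset
Bit 14: prefix='1' (no match yet)
Bit 15: prefix='10' -> emit 'f', reset

Answer: 0 2 4 6 7 9 10 12 14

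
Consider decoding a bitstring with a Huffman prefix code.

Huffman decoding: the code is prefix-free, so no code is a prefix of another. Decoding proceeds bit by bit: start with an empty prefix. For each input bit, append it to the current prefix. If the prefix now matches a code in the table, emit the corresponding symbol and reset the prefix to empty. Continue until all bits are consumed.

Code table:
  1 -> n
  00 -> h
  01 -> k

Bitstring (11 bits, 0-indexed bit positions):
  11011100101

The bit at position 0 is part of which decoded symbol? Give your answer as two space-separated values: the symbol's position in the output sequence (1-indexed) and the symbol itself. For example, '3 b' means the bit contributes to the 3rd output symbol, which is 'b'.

Bit 0: prefix='1' -> emit 'n', reset
Bit 1: prefix='1' -> emit 'n', reset
Bit 2: prefix='0' (no match yet)
Bit 3: prefix='01' -> emit 'k', reset
Bit 4: prefix='1' -> emit 'n', reset

Answer: 1 n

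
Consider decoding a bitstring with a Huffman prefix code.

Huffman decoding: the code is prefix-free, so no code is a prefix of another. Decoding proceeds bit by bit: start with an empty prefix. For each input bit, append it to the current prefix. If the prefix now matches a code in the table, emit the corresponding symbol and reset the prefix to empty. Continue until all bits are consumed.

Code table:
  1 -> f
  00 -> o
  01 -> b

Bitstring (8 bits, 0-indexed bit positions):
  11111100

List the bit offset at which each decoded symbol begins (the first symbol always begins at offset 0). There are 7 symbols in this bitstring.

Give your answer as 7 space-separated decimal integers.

Bit 0: prefix='1' -> emit 'f', reset
Bit 1: prefix='1' -> emit 'f', reset
Bit 2: prefix='1' -> emit 'f', reset
Bit 3: prefix='1' -> emit 'f', reset
Bit 4: prefix='1' -> emit 'f', reset
Bit 5: prefix='1' -> emit 'f', reset
Bit 6: prefix='0' (no match yet)
Bit 7: prefix='00' -> emit 'o', reset

Answer: 0 1 2 3 4 5 6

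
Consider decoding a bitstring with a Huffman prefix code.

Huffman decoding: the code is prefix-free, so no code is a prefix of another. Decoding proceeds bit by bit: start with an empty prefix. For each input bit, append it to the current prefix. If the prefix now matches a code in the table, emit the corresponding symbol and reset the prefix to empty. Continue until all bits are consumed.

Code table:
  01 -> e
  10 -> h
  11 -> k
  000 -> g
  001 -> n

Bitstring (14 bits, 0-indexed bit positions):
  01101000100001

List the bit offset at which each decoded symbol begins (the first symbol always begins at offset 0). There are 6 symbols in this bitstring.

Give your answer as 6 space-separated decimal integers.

Bit 0: prefix='0' (no match yet)
Bit 1: prefix='01' -> emit 'e', reset
Bit 2: prefix='1' (no match yet)
Bit 3: prefix='10' -> emit 'h', reset
Bit 4: prefix='1' (no match yet)
Bit 5: prefix='10' -> emit 'h', reset
Bit 6: prefix='0' (no match yet)
Bit 7: prefix='00' (no match yet)
Bit 8: prefix='001' -> emit 'n', reset
Bit 9: prefix='0' (no match yet)
Bit 10: prefix='00' (no match yet)
Bit 11: prefix='000' -> emit 'g', reset
Bit 12: prefix='0' (no match yet)
Bit 13: prefix='01' -> emit 'e', reset

Answer: 0 2 4 6 9 12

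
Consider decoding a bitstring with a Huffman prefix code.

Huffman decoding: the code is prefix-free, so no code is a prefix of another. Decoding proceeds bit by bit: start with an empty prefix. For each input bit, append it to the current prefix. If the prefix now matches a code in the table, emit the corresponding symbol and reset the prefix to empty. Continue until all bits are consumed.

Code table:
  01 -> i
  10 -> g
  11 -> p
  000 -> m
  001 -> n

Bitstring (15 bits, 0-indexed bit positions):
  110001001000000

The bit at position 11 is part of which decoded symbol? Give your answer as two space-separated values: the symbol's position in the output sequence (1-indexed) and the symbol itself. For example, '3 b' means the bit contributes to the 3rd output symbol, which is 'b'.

Bit 0: prefix='1' (no match yet)
Bit 1: prefix='11' -> emit 'p', reset
Bit 2: prefix='0' (no match yet)
Bit 3: prefix='00' (no match yet)
Bit 4: prefix='000' -> emit 'm', reset
Bit 5: prefix='1' (no match yet)
Bit 6: prefix='10' -> emit 'g', reset
Bit 7: prefix='0' (no match yet)
Bit 8: prefix='01' -> emit 'i', reset
Bit 9: prefix='0' (no match yet)
Bit 10: prefix='00' (no match yet)
Bit 11: prefix='000' -> emit 'm', reset
Bit 12: prefix='0' (no match yet)
Bit 13: prefix='00' (no match yet)
Bit 14: prefix='000' -> emit 'm', reset

Answer: 5 m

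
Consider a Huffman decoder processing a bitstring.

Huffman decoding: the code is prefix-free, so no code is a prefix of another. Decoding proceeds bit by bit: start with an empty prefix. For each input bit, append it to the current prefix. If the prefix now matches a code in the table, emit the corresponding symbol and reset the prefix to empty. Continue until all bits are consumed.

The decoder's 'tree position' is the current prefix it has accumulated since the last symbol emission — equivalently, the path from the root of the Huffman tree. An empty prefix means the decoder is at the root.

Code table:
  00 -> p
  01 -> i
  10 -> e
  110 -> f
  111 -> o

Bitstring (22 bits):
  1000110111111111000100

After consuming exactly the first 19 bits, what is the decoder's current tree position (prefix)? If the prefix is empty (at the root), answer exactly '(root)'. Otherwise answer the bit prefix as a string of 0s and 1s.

Bit 0: prefix='1' (no match yet)
Bit 1: prefix='10' -> emit 'e', reset
Bit 2: prefix='0' (no match yet)
Bit 3: prefix='00' -> emit 'p', reset
Bit 4: prefix='1' (no match yet)
Bit 5: prefix='11' (no match yet)
Bit 6: prefix='110' -> emit 'f', reset
Bit 7: prefix='1' (no match yet)
Bit 8: prefix='11' (no match yet)
Bit 9: prefix='111' -> emit 'o', reset
Bit 10: prefix='1' (no match yet)
Bit 11: prefix='11' (no match yet)
Bit 12: prefix='111' -> emit 'o', reset
Bit 13: prefix='1' (no match yet)
Bit 14: prefix='11' (no match yet)
Bit 15: prefix='111' -> emit 'o', reset
Bit 16: prefix='0' (no match yet)
Bit 17: prefix='00' -> emit 'p', reset
Bit 18: prefix='0' (no match yet)

Answer: 0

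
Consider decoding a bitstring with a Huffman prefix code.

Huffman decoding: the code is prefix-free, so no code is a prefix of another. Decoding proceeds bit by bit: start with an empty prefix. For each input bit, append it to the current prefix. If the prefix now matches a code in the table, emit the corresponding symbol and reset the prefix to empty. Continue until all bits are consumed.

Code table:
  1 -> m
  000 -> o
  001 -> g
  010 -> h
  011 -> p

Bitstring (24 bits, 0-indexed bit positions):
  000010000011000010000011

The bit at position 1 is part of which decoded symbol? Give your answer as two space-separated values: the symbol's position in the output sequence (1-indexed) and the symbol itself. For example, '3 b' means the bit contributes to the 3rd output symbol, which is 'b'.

Answer: 1 o

Derivation:
Bit 0: prefix='0' (no match yet)
Bit 1: prefix='00' (no match yet)
Bit 2: prefix='000' -> emit 'o', reset
Bit 3: prefix='0' (no match yet)
Bit 4: prefix='01' (no match yet)
Bit 5: prefix='010' -> emit 'h', reset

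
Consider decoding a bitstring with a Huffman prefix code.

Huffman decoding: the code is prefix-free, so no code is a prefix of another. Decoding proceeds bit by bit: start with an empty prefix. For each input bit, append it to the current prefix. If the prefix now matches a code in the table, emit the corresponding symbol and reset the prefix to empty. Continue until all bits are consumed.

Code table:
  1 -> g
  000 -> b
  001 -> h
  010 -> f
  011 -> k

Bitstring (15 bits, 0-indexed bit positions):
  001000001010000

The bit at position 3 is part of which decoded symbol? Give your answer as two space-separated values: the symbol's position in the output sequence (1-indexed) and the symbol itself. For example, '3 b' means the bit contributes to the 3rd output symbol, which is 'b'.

Answer: 2 b

Derivation:
Bit 0: prefix='0' (no match yet)
Bit 1: prefix='00' (no match yet)
Bit 2: prefix='001' -> emit 'h', reset
Bit 3: prefix='0' (no match yet)
Bit 4: prefix='00' (no match yet)
Bit 5: prefix='000' -> emit 'b', reset
Bit 6: prefix='0' (no match yet)
Bit 7: prefix='00' (no match yet)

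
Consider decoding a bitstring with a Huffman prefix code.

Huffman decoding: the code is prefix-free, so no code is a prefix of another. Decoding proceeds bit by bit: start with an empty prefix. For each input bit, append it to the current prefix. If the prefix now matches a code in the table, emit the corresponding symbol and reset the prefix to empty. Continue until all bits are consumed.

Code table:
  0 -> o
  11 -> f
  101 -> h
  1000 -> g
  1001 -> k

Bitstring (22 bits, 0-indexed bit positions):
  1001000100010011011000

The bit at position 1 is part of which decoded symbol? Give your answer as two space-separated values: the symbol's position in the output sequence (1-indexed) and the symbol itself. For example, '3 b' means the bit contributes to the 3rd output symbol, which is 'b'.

Bit 0: prefix='1' (no match yet)
Bit 1: prefix='10' (no match yet)
Bit 2: prefix='100' (no match yet)
Bit 3: prefix='1001' -> emit 'k', reset
Bit 4: prefix='0' -> emit 'o', reset
Bit 5: prefix='0' -> emit 'o', reset

Answer: 1 k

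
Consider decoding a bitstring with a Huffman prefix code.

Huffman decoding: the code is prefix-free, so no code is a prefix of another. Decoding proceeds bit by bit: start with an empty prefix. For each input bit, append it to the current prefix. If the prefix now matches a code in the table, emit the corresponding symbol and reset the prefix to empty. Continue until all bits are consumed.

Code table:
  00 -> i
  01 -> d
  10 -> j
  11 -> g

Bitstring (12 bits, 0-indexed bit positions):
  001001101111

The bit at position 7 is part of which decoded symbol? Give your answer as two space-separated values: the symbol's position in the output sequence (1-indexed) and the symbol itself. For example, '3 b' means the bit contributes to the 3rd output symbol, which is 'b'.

Bit 0: prefix='0' (no match yet)
Bit 1: prefix='00' -> emit 'i', reset
Bit 2: prefix='1' (no match yet)
Bit 3: prefix='10' -> emit 'j', reset
Bit 4: prefix='0' (no match yet)
Bit 5: prefix='01' -> emit 'd', reset
Bit 6: prefix='1' (no match yet)
Bit 7: prefix='10' -> emit 'j', reset
Bit 8: prefix='1' (no match yet)
Bit 9: prefix='11' -> emit 'g', reset
Bit 10: prefix='1' (no match yet)
Bit 11: prefix='11' -> emit 'g', reset

Answer: 4 j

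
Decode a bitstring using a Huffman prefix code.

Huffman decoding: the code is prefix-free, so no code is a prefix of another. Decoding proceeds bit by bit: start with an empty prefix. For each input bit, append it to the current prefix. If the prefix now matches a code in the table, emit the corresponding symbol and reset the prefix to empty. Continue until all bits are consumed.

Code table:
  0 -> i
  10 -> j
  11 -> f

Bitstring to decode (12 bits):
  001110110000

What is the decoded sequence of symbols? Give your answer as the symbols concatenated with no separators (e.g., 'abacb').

Answer: iifjfiiii

Derivation:
Bit 0: prefix='0' -> emit 'i', reset
Bit 1: prefix='0' -> emit 'i', reset
Bit 2: prefix='1' (no match yet)
Bit 3: prefix='11' -> emit 'f', reset
Bit 4: prefix='1' (no match yet)
Bit 5: prefix='10' -> emit 'j', reset
Bit 6: prefix='1' (no match yet)
Bit 7: prefix='11' -> emit 'f', reset
Bit 8: prefix='0' -> emit 'i', reset
Bit 9: prefix='0' -> emit 'i', reset
Bit 10: prefix='0' -> emit 'i', reset
Bit 11: prefix='0' -> emit 'i', reset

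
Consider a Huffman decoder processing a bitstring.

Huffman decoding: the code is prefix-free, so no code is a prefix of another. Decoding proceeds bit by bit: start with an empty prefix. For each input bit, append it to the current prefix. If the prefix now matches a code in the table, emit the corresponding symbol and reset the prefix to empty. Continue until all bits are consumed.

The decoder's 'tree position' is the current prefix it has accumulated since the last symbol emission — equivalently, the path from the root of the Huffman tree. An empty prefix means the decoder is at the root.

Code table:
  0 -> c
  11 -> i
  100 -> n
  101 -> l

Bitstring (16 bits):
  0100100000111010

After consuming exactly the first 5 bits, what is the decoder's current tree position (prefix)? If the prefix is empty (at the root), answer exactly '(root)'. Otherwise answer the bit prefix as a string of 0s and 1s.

Answer: 1

Derivation:
Bit 0: prefix='0' -> emit 'c', reset
Bit 1: prefix='1' (no match yet)
Bit 2: prefix='10' (no match yet)
Bit 3: prefix='100' -> emit 'n', reset
Bit 4: prefix='1' (no match yet)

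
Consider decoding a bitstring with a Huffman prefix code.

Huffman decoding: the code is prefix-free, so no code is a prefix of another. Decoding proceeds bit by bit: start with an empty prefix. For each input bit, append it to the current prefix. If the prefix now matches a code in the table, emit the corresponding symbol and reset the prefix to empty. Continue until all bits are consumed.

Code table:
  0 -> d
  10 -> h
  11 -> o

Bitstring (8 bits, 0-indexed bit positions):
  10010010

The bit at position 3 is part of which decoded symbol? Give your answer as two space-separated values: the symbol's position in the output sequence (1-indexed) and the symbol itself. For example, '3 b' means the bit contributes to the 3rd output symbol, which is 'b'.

Bit 0: prefix='1' (no match yet)
Bit 1: prefix='10' -> emit 'h', reset
Bit 2: prefix='0' -> emit 'd', reset
Bit 3: prefix='1' (no match yet)
Bit 4: prefix='10' -> emit 'h', reset
Bit 5: prefix='0' -> emit 'd', reset
Bit 6: prefix='1' (no match yet)
Bit 7: prefix='10' -> emit 'h', reset

Answer: 3 h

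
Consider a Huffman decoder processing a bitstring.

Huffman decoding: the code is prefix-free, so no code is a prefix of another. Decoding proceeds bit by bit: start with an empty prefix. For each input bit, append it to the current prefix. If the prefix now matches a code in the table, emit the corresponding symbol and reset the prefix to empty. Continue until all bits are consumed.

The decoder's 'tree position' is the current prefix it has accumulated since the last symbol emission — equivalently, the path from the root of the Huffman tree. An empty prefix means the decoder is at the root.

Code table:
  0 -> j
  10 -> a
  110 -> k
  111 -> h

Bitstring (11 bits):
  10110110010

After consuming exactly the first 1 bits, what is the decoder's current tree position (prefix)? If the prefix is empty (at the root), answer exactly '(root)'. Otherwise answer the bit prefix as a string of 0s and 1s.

Bit 0: prefix='1' (no match yet)

Answer: 1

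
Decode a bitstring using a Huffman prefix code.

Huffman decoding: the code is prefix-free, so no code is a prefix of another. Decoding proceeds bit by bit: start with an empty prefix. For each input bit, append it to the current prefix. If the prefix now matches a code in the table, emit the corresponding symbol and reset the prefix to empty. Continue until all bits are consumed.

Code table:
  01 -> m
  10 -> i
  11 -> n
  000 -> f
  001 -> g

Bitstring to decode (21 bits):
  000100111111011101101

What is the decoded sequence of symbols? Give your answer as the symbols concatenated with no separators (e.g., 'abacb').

Bit 0: prefix='0' (no match yet)
Bit 1: prefix='00' (no match yet)
Bit 2: prefix='000' -> emit 'f', reset
Bit 3: prefix='1' (no match yet)
Bit 4: prefix='10' -> emit 'i', reset
Bit 5: prefix='0' (no match yet)
Bit 6: prefix='01' -> emit 'm', reset
Bit 7: prefix='1' (no match yet)
Bit 8: prefix='11' -> emit 'n', reset
Bit 9: prefix='1' (no match yet)
Bit 10: prefix='11' -> emit 'n', reset
Bit 11: prefix='1' (no match yet)
Bit 12: prefix='10' -> emit 'i', reset
Bit 13: prefix='1' (no match yet)
Bit 14: prefix='11' -> emit 'n', reset
Bit 15: prefix='1' (no match yet)
Bit 16: prefix='10' -> emit 'i', reset
Bit 17: prefix='1' (no match yet)
Bit 18: prefix='11' -> emit 'n', reset
Bit 19: prefix='0' (no match yet)
Bit 20: prefix='01' -> emit 'm', reset

Answer: fimnnininm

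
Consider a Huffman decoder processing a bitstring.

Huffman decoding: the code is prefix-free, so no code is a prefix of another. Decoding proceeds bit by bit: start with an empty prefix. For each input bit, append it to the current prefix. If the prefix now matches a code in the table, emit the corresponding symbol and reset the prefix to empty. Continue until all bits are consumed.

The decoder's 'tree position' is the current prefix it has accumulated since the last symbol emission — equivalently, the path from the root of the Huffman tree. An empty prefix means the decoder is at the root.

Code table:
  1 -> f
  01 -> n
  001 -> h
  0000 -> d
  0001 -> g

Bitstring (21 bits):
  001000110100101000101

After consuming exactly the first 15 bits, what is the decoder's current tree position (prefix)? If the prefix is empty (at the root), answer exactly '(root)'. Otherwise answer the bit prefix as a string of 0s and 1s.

Bit 0: prefix='0' (no match yet)
Bit 1: prefix='00' (no match yet)
Bit 2: prefix='001' -> emit 'h', reset
Bit 3: prefix='0' (no match yet)
Bit 4: prefix='00' (no match yet)
Bit 5: prefix='000' (no match yet)
Bit 6: prefix='0001' -> emit 'g', reset
Bit 7: prefix='1' -> emit 'f', reset
Bit 8: prefix='0' (no match yet)
Bit 9: prefix='01' -> emit 'n', reset
Bit 10: prefix='0' (no match yet)
Bit 11: prefix='00' (no match yet)
Bit 12: prefix='001' -> emit 'h', reset
Bit 13: prefix='0' (no match yet)
Bit 14: prefix='01' -> emit 'n', reset

Answer: (root)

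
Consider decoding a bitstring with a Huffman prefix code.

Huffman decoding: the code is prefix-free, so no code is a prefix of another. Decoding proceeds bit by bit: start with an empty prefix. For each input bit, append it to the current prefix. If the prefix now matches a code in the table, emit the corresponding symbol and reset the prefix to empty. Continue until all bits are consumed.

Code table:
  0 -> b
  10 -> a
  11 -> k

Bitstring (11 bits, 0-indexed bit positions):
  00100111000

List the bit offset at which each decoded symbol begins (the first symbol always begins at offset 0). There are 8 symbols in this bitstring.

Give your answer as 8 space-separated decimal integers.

Answer: 0 1 2 4 5 7 9 10

Derivation:
Bit 0: prefix='0' -> emit 'b', reset
Bit 1: prefix='0' -> emit 'b', reset
Bit 2: prefix='1' (no match yet)
Bit 3: prefix='10' -> emit 'a', reset
Bit 4: prefix='0' -> emit 'b', reset
Bit 5: prefix='1' (no match yet)
Bit 6: prefix='11' -> emit 'k', reset
Bit 7: prefix='1' (no match yet)
Bit 8: prefix='10' -> emit 'a', reset
Bit 9: prefix='0' -> emit 'b', reset
Bit 10: prefix='0' -> emit 'b', reset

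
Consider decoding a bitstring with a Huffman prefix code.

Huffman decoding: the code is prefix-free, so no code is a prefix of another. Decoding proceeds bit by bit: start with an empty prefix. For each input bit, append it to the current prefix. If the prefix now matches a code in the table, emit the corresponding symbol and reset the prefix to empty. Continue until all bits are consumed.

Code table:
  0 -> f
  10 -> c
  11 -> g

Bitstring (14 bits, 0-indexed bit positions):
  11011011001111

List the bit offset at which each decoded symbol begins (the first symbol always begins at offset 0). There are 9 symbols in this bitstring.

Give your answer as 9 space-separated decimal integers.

Bit 0: prefix='1' (no match yet)
Bit 1: prefix='11' -> emit 'g', reset
Bit 2: prefix='0' -> emit 'f', reset
Bit 3: prefix='1' (no match yet)
Bit 4: prefix='11' -> emit 'g', reset
Bit 5: prefix='0' -> emit 'f', reset
Bit 6: prefix='1' (no match yet)
Bit 7: prefix='11' -> emit 'g', reset
Bit 8: prefix='0' -> emit 'f', reset
Bit 9: prefix='0' -> emit 'f', reset
Bit 10: prefix='1' (no match yet)
Bit 11: prefix='11' -> emit 'g', reset
Bit 12: prefix='1' (no match yet)
Bit 13: prefix='11' -> emit 'g', reset

Answer: 0 2 3 5 6 8 9 10 12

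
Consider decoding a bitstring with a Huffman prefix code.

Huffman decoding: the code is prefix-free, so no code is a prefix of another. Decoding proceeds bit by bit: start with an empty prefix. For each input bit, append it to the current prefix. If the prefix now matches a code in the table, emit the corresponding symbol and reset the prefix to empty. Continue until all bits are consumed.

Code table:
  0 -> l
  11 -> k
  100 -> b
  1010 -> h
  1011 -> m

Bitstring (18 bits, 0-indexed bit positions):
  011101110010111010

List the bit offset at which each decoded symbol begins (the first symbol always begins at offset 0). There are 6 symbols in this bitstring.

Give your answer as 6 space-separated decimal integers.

Answer: 0 1 3 7 10 14

Derivation:
Bit 0: prefix='0' -> emit 'l', reset
Bit 1: prefix='1' (no match yet)
Bit 2: prefix='11' -> emit 'k', reset
Bit 3: prefix='1' (no match yet)
Bit 4: prefix='10' (no match yet)
Bit 5: prefix='101' (no match yet)
Bit 6: prefix='1011' -> emit 'm', reset
Bit 7: prefix='1' (no match yet)
Bit 8: prefix='10' (no match yet)
Bit 9: prefix='100' -> emit 'b', reset
Bit 10: prefix='1' (no match yet)
Bit 11: prefix='10' (no match yet)
Bit 12: prefix='101' (no match yet)
Bit 13: prefix='1011' -> emit 'm', reset
Bit 14: prefix='1' (no match yet)
Bit 15: prefix='10' (no match yet)
Bit 16: prefix='101' (no match yet)
Bit 17: prefix='1010' -> emit 'h', reset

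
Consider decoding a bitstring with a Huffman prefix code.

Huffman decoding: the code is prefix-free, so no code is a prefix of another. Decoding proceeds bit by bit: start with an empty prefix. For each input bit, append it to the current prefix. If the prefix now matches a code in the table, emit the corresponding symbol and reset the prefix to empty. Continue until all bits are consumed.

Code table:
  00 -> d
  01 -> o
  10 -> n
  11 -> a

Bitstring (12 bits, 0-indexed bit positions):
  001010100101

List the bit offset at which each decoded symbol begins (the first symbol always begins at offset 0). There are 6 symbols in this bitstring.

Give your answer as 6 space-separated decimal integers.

Bit 0: prefix='0' (no match yet)
Bit 1: prefix='00' -> emit 'd', reset
Bit 2: prefix='1' (no match yet)
Bit 3: prefix='10' -> emit 'n', reset
Bit 4: prefix='1' (no match yet)
Bit 5: prefix='10' -> emit 'n', reset
Bit 6: prefix='1' (no match yet)
Bit 7: prefix='10' -> emit 'n', reset
Bit 8: prefix='0' (no match yet)
Bit 9: prefix='01' -> emit 'o', reset
Bit 10: prefix='0' (no match yet)
Bit 11: prefix='01' -> emit 'o', reset

Answer: 0 2 4 6 8 10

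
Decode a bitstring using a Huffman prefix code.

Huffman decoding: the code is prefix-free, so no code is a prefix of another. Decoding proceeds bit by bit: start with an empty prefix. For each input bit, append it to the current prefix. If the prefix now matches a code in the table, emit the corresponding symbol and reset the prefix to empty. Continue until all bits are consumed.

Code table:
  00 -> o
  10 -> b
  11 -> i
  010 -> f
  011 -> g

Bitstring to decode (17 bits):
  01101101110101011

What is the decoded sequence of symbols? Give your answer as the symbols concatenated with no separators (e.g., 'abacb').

Answer: gggbbbi

Derivation:
Bit 0: prefix='0' (no match yet)
Bit 1: prefix='01' (no match yet)
Bit 2: prefix='011' -> emit 'g', reset
Bit 3: prefix='0' (no match yet)
Bit 4: prefix='01' (no match yet)
Bit 5: prefix='011' -> emit 'g', reset
Bit 6: prefix='0' (no match yet)
Bit 7: prefix='01' (no match yet)
Bit 8: prefix='011' -> emit 'g', reset
Bit 9: prefix='1' (no match yet)
Bit 10: prefix='10' -> emit 'b', reset
Bit 11: prefix='1' (no match yet)
Bit 12: prefix='10' -> emit 'b', reset
Bit 13: prefix='1' (no match yet)
Bit 14: prefix='10' -> emit 'b', reset
Bit 15: prefix='1' (no match yet)
Bit 16: prefix='11' -> emit 'i', reset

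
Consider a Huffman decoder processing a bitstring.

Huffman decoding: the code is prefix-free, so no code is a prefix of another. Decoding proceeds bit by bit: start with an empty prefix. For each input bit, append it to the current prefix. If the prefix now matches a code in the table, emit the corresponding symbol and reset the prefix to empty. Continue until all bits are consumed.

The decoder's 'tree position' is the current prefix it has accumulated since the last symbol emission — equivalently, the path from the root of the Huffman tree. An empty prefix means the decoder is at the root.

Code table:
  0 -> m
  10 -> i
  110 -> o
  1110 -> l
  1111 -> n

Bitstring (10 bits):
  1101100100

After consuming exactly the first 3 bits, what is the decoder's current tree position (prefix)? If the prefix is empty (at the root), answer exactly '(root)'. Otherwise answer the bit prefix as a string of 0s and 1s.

Bit 0: prefix='1' (no match yet)
Bit 1: prefix='11' (no match yet)
Bit 2: prefix='110' -> emit 'o', reset

Answer: (root)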